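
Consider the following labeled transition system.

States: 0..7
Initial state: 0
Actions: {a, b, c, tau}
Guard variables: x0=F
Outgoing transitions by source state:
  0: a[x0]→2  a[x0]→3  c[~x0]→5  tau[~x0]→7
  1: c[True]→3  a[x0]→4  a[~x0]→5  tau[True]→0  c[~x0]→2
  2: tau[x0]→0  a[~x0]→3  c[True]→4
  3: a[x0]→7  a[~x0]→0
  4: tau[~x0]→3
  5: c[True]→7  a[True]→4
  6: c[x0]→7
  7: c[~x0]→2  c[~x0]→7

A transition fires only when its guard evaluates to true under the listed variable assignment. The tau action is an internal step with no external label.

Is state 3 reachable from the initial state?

Answer: REACHABLE

Working:
Guard filter leaves 14 enabled edge(s).
Layer 0: {0}
Layer 1: {5,7}  now seen {0,5,7}
Layer 2: {2,4}  now seen {0,2,4,5,7}
Layer 3: {3}  now seen {0,2,3,4,5,7}
Reach set: {0,2,3,4,5,7}
witness 3: c·a·tau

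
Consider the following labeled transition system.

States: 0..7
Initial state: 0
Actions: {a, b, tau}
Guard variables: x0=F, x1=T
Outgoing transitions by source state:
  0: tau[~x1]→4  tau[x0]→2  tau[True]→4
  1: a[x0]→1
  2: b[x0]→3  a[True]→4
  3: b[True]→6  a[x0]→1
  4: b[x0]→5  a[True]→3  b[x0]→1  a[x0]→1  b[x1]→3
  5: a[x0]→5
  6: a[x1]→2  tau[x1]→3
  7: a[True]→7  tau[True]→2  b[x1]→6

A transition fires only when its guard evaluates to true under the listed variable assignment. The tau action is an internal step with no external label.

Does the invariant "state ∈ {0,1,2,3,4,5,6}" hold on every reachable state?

Allowed set {0,1,2,3,4,5,6}
Reachable = {0,2,3,4,6}
  0: ✓
  2: ✓
  3: ✓
  4: ✓
  6: ✓

Answer: INVARIANT HOLDS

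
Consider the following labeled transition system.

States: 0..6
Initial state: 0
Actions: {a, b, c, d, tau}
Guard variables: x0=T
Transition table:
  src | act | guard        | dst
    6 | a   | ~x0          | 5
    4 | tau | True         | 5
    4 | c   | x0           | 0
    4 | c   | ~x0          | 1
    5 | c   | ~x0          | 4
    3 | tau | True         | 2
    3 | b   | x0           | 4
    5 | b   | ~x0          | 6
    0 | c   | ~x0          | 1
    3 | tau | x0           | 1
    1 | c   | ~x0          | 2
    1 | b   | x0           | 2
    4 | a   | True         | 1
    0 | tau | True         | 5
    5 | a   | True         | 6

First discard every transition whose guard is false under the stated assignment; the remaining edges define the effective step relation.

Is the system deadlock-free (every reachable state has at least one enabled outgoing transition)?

R = {0,5,6}
  0: tau→5  [1 exit(s)]
  5: a→6  [1 exit(s)]
  6: ∅  [STUCK]
trace reaching 6: tau·a

Answer: DEADLOCK at state 6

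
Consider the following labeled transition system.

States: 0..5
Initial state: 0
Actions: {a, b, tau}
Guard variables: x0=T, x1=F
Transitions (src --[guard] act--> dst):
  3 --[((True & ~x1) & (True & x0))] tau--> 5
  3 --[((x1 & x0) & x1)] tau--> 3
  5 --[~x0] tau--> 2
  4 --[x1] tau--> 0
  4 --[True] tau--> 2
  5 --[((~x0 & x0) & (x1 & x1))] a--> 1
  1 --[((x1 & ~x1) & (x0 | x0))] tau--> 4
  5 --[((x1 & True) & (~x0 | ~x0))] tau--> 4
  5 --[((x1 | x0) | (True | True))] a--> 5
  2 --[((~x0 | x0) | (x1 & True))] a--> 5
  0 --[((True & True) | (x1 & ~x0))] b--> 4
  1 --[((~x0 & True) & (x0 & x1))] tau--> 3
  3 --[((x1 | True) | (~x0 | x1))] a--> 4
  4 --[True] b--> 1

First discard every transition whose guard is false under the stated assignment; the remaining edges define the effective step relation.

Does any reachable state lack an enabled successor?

Answer: DEADLOCK at state 1

Analysis:
Reach set: {0,1,2,4,5}
  0: b→4  [1 exit(s)]
  1: ∅  [deadlock]
  2: a→5  [1 exit(s)]
  4: b→1  tau→2  [2 exit(s)]
  5: a→5  [1 exit(s)]
trace reaching 1: b·b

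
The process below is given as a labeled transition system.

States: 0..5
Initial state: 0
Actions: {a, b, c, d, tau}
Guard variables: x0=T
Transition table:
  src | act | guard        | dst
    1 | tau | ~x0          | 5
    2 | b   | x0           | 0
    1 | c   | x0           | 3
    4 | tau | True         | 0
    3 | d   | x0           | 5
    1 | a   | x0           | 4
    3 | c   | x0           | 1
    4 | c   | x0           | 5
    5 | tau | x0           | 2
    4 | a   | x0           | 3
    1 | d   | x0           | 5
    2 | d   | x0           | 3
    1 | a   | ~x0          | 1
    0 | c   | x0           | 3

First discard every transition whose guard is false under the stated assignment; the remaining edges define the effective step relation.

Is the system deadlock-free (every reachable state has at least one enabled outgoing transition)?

Answer: DEADLOCK-FREE

Trace:
R = {0,1,2,3,4,5}
  0: c→3  [1 out]
  1: a→4  c→3  d→5  [3 out]
  2: b→0  d→3  [2 out]
  3: c→1  d→5  [2 out]
  4: a→3  c→5  tau→0  [3 out]
  5: tau→2  [1 out]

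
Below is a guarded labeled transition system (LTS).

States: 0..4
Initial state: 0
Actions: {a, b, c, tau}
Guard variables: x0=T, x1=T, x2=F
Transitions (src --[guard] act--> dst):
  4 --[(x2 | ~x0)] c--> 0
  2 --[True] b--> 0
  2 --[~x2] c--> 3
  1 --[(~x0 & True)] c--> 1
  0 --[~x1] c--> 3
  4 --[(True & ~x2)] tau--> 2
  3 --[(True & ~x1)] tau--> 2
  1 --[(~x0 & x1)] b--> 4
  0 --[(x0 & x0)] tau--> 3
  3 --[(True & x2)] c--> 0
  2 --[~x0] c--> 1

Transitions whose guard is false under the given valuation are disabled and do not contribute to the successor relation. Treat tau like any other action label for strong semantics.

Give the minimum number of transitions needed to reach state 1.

Answer: UNREACHABLE

Trace:
Layered search for 1:
  L0 = {0}
  L1 = {3}
1 never appears.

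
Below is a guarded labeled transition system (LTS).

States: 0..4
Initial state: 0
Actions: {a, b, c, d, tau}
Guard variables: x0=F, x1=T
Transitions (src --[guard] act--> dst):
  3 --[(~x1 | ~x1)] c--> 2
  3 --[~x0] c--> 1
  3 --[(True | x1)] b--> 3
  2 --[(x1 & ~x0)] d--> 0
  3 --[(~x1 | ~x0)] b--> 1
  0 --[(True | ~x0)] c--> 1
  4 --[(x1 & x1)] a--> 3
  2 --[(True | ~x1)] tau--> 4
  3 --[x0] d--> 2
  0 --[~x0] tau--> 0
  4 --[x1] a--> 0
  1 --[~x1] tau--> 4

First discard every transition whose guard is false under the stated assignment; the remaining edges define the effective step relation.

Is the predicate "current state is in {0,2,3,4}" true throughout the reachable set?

Answer: INVARIANT VIOLATED at state 1

Trace:
Allowed set {0,2,3,4}
R = {0,1}
  0: ok
  1: outside
reach 1 via c — violates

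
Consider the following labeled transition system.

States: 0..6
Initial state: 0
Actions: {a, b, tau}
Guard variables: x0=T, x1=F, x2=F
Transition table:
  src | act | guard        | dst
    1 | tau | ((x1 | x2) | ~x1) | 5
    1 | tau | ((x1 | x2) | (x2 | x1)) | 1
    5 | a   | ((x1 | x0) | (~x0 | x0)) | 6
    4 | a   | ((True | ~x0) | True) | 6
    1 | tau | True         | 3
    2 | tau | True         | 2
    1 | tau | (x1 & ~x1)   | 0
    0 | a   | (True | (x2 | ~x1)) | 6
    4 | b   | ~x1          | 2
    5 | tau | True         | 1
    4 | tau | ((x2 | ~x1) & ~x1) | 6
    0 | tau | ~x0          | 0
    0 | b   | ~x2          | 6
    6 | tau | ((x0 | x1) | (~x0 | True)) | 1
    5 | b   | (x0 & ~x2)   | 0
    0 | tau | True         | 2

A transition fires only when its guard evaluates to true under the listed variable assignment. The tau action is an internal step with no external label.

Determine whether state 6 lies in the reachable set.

Answer: REACHABLE

Trace:
After dropping false guards: 13 live edges.
Layer 0: {0}
Layer 1: {2,6}  cumulative {0,2,6}
Layer 2: {1}  cumulative {0,1,2,6}
Layer 3: {3,5}  cumulative {0,1,2,3,5,6}
Reach set: {0,1,2,3,5,6}
Path to 6: a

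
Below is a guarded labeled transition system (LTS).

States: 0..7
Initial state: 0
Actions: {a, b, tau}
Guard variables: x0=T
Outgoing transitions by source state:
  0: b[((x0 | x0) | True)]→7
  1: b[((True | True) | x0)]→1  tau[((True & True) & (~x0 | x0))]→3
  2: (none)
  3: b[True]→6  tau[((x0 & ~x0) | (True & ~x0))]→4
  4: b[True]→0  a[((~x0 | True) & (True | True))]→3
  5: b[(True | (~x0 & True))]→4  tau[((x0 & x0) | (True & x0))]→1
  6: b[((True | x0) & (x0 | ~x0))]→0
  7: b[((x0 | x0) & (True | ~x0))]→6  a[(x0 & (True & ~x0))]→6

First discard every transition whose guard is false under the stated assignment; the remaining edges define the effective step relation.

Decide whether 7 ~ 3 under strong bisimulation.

Answer: BISIMILAR

Working:
Refine partition for ~:
  round 0: {{0,1,2,3,4,5,6,7}}
  round 1: {{0,3,6,7},{1,5},{2},{4}}
  round 2: {{0,3,6,7},{1},{2},{4},{5}}
Fixed point at round 3; 5 class(es).
7∈{0,3,6,7}, 3∈{0,3,6,7}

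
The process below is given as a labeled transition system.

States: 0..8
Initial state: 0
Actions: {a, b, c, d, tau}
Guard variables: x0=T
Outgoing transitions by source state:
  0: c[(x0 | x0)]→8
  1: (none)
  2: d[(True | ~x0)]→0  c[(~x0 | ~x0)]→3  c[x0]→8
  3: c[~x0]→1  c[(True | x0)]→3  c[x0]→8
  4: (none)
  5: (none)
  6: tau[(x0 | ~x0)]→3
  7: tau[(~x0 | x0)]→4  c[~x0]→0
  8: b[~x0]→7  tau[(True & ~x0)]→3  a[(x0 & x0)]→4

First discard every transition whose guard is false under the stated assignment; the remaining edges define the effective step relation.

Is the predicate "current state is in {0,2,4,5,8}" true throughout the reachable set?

Answer: INVARIANT HOLDS

Trace:
Safe = {0,2,4,5,8}
R = {0,4,8}
  0: safe
  4: safe
  8: safe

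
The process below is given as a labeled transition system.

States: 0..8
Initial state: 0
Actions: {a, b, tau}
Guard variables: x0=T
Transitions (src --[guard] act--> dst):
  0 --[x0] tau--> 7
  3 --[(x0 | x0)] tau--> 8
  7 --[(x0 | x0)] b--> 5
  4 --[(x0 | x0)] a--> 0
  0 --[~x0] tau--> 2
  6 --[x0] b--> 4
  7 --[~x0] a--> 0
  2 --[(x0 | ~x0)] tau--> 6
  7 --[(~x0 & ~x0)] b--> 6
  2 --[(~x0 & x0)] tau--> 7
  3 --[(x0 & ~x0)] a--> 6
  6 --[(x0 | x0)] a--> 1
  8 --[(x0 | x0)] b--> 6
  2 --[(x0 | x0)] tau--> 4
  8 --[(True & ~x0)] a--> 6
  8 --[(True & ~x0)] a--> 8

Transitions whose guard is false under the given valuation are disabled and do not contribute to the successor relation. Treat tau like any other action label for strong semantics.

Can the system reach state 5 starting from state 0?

Answer: REACHABLE

Analysis:
9 transition(s) survive guard evaluation.
depth 0: {0}
depth 1: {7}  total {0,7}
depth 2: {5}  total {0,5,7}
R = {0,5,7}
trace reaching 5: tau·b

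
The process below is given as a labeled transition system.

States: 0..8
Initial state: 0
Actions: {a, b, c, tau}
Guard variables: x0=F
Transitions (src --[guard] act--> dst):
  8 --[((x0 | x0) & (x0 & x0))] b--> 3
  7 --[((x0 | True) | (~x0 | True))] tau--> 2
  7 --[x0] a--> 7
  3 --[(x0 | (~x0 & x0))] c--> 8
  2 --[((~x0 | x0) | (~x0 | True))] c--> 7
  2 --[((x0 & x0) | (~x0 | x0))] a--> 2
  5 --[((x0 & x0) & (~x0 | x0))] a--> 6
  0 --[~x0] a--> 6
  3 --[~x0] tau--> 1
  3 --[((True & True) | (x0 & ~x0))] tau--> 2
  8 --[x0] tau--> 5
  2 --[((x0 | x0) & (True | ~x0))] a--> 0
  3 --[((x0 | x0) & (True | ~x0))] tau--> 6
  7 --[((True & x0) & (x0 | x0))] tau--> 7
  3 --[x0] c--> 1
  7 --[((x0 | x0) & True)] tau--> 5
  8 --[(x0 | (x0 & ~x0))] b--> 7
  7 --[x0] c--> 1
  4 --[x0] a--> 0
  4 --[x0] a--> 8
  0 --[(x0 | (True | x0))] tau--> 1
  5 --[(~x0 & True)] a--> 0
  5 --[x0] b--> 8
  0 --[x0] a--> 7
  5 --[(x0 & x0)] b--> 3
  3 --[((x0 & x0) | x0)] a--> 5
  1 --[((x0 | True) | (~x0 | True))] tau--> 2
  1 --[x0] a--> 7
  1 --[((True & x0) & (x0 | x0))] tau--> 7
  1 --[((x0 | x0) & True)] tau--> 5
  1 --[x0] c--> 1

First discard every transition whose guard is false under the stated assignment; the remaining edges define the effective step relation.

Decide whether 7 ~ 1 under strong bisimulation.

Answer: BISIMILAR

Analysis:
Compute ~ classes (split until stable):
  π0 = {{0,1,2,3,4,5,6,7,8}}
  π1 = {{0},{1,3,7},{2},{4,6,8},{5}}
  π2 = {{0},{1,7},{2},{3},{4,6,8},{5}}
Fixed point at round 3; 6 class(es).
7∈{1,7}, 1∈{1,7}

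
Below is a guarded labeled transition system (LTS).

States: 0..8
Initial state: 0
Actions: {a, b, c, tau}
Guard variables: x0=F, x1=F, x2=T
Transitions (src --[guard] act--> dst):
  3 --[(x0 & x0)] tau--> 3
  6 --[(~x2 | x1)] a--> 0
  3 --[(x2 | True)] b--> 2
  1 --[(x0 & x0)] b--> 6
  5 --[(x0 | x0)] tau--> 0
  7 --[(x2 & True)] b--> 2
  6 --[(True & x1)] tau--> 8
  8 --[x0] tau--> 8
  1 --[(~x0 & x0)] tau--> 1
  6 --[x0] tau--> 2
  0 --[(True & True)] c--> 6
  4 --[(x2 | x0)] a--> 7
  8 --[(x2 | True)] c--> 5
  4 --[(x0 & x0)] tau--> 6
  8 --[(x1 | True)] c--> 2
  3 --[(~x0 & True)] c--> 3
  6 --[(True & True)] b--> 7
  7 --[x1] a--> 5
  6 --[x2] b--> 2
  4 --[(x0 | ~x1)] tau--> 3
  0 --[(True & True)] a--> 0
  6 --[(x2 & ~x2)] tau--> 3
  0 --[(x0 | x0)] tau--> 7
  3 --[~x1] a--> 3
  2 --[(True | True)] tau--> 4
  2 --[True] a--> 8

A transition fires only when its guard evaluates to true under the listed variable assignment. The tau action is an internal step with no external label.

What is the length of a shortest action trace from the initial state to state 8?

Layered search for 8:
  L0 = {0}
  L1 = {6}
  L2 = {2,7}
  L3 = {4,8}
8 enters at depth 3; path c·b·a

Answer: 3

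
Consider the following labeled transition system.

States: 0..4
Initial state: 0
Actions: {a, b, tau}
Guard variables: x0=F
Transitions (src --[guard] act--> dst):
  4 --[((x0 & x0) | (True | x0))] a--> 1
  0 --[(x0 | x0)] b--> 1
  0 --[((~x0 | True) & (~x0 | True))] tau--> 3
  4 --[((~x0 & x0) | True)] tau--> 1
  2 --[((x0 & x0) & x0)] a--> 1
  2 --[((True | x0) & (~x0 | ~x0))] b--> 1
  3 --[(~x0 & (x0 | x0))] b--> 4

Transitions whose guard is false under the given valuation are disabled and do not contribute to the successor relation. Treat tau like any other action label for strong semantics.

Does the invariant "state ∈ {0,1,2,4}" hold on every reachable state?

Safe = {0,1,2,4}
R = {0,3}
  0: ✓
  3: VIOLATES
counterexample path to 3: tau

Answer: INVARIANT VIOLATED at state 3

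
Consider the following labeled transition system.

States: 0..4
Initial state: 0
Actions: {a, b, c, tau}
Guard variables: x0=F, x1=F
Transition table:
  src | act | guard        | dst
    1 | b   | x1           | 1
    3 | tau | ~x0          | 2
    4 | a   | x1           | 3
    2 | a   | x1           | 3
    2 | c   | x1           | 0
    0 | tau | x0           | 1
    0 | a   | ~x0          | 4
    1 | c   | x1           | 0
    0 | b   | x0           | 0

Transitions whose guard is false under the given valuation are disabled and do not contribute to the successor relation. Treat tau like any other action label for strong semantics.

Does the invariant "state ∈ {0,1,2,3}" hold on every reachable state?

Safe = {0,1,2,3}
Reach set: {0,4}
  0: ✓
  4: VIOLATES
counterexample path to 4: a

Answer: INVARIANT VIOLATED at state 4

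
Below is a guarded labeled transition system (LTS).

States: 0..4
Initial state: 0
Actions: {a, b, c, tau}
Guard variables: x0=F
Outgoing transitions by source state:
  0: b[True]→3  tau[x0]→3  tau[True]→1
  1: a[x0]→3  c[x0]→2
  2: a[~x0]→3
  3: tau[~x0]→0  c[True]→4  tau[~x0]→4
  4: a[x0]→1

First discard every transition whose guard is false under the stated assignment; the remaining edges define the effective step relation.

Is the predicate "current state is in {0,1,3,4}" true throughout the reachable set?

Inv-set: {0,1,3,4}
Reach set: {0,1,3,4}
  0: ok
  1: ok
  3: ok
  4: ok

Answer: INVARIANT HOLDS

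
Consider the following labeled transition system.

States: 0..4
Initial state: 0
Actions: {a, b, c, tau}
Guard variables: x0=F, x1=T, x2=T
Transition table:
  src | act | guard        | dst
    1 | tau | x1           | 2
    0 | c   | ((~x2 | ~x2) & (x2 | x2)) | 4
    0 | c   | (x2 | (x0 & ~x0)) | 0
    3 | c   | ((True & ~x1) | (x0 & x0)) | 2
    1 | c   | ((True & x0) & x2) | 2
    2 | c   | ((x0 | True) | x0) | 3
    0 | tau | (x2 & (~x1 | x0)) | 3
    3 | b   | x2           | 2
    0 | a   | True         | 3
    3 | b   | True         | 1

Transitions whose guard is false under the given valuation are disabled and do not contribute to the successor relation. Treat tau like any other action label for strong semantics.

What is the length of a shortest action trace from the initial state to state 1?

Answer: 2

Analysis:
Breadth-first toward 1:
  L0 = {0}
  L1 = {3}
  L2 = {1,2}
depth(1)=2, e.g. a·b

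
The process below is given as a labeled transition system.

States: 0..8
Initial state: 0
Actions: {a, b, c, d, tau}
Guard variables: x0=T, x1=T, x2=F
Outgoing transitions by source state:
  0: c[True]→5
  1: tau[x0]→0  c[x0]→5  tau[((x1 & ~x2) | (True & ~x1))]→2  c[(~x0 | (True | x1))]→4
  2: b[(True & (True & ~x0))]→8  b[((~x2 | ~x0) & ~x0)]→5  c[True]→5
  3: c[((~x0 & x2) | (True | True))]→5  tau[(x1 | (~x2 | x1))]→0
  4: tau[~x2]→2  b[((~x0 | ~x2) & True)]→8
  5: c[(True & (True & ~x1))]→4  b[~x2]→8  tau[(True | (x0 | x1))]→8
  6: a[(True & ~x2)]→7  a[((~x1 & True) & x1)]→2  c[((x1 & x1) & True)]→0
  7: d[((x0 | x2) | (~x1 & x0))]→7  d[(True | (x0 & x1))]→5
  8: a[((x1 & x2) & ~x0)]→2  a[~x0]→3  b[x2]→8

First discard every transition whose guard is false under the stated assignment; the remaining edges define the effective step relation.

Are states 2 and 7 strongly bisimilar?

Answer: NOT BISIMILAR

Working:
Compute ~ classes (split until stable):
  P[0] = {{0,1,2,3,4,5,6,7,8}}
  P[1] = {{0,2},{1,3},{4,5},{6},{7},{8}}
  P[2] = {{0,2},{1,3},{4},{5},{6},{7},{8}}
  P[3] = {{0,2},{1},{3},{4},{5},{6},{7},{8}}
Fixed point at round 4; 8 class(es).
class of 2: {0,2}; class of 7: {7}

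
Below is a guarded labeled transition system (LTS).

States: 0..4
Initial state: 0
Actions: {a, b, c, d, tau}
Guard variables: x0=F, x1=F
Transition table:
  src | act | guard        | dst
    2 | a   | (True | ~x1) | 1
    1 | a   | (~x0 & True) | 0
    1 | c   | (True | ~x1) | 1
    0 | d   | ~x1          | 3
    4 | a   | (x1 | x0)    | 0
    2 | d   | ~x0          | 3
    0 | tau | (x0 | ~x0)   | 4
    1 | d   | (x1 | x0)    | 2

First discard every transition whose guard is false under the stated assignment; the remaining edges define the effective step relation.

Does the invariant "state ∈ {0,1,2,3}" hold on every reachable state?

Answer: INVARIANT VIOLATED at state 4

Working:
Inv-set: {0,1,2,3}
Reachable = {0,3,4}
  0: ok
  3: ok
  4: outside
reach 4 via tau — violates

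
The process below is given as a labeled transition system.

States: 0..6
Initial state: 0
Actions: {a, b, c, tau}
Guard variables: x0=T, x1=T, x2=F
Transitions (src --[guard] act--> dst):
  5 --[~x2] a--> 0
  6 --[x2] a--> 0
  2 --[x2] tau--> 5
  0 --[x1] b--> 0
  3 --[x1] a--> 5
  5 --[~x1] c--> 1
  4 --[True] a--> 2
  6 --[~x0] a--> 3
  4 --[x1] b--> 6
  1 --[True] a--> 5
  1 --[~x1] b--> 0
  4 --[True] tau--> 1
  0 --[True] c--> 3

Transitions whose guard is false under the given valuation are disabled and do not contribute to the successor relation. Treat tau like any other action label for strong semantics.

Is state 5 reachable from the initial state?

Guard filter leaves 8 enabled edge(s).
Layer 0: {0}
Layer 1: {3}  total {0,3}
Layer 2: {5}  total {0,3,5}
Reachable = {0,3,5}
trace reaching 5: c·a

Answer: REACHABLE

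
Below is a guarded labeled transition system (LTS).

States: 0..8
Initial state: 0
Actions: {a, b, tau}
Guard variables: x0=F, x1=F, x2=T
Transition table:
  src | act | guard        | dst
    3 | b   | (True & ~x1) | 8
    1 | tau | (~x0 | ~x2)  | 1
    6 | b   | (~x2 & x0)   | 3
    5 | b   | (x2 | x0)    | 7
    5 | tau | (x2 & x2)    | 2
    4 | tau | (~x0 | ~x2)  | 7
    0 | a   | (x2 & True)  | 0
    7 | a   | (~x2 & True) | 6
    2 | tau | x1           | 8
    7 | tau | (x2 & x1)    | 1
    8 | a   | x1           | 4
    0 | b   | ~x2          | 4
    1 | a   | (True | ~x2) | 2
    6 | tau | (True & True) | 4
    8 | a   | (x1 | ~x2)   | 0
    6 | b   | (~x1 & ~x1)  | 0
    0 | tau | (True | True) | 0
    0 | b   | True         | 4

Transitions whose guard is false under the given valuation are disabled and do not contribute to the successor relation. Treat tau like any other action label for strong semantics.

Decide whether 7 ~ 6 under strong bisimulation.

Answer: NOT BISIMILAR

Trace:
Refine partition for ~:
  π0 = {{0,1,2,3,4,5,6,7,8}}
  π1 = {{0},{1},{2,7,8},{3},{4},{5,6}}
  π2 = {{0},{1},{2,7,8},{3},{4},{5},{6}}
Fixed point at round 3; 7 class(es).
[7]={2,7,8}  [6]={6}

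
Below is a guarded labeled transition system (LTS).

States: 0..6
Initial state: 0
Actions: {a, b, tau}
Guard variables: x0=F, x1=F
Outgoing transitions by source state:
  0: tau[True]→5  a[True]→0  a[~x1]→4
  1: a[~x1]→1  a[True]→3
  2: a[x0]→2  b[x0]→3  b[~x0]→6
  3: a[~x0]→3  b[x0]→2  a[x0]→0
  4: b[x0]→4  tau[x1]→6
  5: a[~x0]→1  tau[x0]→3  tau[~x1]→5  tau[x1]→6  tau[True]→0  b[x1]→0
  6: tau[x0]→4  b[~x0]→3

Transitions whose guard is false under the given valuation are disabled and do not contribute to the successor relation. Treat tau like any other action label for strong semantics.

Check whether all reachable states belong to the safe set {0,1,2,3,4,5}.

Answer: INVARIANT HOLDS

Analysis:
Inv-set: {0,1,2,3,4,5}
R = {0,1,3,4,5}
  0: ✓
  1: ✓
  3: ✓
  4: ✓
  5: ✓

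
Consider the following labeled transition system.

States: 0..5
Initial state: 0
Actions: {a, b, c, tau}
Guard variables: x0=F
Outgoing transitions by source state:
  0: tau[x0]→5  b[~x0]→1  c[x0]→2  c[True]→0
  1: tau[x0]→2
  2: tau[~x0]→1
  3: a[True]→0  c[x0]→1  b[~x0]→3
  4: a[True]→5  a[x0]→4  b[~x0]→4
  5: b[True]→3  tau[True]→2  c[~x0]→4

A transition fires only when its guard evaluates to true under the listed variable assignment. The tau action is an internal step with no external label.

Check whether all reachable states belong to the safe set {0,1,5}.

Answer: INVARIANT HOLDS

Working:
Safe = {0,1,5}
Reach set: {0,1}
  0: ✓
  1: ✓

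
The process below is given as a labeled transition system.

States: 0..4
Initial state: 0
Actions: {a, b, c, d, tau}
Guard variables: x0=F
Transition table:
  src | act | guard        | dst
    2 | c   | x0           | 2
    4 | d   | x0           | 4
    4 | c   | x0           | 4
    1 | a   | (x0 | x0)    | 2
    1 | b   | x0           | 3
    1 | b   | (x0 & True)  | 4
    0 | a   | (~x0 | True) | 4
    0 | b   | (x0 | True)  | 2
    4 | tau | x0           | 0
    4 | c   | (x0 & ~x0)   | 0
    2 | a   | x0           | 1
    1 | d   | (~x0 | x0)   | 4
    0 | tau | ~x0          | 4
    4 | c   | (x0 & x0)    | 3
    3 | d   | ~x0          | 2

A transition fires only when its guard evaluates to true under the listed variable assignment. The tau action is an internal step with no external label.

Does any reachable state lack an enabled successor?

Reach set: {0,2,4}
  0: a→4  b→2  tau→4  [deg 3]
  2: ∅  [no exit]
  4: ∅  [no exit]
witness 2: b

Answer: DEADLOCK at state 2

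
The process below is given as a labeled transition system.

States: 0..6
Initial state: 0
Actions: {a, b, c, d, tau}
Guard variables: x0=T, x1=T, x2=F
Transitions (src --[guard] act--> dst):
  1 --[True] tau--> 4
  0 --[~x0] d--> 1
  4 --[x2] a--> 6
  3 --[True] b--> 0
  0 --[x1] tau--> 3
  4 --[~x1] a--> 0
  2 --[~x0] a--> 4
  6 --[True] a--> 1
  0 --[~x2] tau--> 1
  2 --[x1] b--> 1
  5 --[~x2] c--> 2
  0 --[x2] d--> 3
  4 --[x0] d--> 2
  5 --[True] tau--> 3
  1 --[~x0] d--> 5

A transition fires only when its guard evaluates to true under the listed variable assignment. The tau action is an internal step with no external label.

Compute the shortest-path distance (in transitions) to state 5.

Answer: UNREACHABLE

Working:
Layered search for 5:
  depth 0: {0}
  depth 1: {1,3}
  depth 2: {4}
  depth 3: {2}
5 never appears.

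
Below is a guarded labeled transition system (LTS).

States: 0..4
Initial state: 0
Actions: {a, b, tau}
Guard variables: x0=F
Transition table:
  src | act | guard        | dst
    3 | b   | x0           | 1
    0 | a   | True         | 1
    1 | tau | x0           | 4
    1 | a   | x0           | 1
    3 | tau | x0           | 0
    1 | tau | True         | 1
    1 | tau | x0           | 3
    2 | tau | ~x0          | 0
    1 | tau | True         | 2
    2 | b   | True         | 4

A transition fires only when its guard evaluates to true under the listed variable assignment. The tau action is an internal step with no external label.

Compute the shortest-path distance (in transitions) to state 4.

Answer: 3

Analysis:
BFS to 4:
  depth 0: {0}
  depth 1: {1}
  depth 2: {2}
  depth 3: {4}
first hit 4 at d=3 via a·tau·b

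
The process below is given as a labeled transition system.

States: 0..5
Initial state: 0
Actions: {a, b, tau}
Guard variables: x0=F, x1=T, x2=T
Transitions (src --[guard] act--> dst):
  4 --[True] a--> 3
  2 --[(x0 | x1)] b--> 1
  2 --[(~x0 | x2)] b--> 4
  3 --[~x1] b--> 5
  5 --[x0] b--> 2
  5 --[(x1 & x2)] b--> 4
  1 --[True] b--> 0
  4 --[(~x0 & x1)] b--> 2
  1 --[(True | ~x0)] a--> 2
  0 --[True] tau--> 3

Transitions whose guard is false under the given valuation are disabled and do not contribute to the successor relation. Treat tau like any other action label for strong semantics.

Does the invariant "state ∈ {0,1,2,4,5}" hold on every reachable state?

Safe = {0,1,2,4,5}
R = {0,3}
  0: ok
  3: VIOLATES
witness against invariant: tau → 3

Answer: INVARIANT VIOLATED at state 3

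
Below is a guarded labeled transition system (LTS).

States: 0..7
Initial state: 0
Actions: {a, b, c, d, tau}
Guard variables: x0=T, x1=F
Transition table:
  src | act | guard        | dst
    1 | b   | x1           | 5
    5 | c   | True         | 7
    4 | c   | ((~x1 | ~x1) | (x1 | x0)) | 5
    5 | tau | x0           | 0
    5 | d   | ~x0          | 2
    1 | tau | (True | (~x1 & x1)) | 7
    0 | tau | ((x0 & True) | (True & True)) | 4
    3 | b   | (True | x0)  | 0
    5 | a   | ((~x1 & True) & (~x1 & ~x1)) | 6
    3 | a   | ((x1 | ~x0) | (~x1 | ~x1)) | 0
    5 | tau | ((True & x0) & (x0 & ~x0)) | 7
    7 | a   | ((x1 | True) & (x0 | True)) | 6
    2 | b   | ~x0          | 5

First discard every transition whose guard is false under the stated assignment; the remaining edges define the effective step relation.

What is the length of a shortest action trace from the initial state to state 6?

Layered search for 6:
  L0 = {0}
  L1 = {4}
  L2 = {5}
  L3 = {6,7}
depth(6)=3, e.g. tau·c·a

Answer: 3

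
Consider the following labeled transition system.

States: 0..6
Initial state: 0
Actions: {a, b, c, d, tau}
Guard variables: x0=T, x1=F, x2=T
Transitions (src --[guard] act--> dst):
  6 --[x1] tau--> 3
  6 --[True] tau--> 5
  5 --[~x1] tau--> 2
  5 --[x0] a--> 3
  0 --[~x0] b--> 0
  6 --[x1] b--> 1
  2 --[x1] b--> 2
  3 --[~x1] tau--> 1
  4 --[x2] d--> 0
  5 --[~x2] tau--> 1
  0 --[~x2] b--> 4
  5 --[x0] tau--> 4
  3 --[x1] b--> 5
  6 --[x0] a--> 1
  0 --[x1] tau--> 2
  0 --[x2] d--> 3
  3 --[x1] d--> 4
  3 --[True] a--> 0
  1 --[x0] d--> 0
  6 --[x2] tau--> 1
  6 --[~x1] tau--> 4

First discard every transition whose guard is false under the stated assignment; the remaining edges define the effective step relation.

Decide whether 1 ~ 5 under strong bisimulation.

Refine partition for ~:
  π0 = {{0,1,2,3,4,5,6}}
  π1 = {{0,1,4},{2},{3,5,6}}
  π2 = {{0},{1,4},{2},{3},{5},{6}}
6 equivalence class(es) (converged in 3)
[1]={1,4}  [5]={5}

Answer: NOT BISIMILAR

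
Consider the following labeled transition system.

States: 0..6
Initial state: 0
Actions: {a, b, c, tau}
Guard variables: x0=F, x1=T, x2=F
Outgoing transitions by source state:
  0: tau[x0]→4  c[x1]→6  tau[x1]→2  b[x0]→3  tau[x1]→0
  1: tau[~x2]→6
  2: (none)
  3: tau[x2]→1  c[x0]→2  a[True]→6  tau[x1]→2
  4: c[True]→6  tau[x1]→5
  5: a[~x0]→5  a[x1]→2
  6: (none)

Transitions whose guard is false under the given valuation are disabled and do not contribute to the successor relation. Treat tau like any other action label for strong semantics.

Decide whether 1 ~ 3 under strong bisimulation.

Compute ~ classes (split until stable):
  π0 = {{0,1,2,3,4,5,6}}
  π1 = {{0,4},{1},{2,6},{3},{5}}
  π2 = {{0},{1},{2,6},{3},{4},{5}}
6 equivalence class(es) (converged in 3)
class of 1: {1}; class of 3: {3}

Answer: NOT BISIMILAR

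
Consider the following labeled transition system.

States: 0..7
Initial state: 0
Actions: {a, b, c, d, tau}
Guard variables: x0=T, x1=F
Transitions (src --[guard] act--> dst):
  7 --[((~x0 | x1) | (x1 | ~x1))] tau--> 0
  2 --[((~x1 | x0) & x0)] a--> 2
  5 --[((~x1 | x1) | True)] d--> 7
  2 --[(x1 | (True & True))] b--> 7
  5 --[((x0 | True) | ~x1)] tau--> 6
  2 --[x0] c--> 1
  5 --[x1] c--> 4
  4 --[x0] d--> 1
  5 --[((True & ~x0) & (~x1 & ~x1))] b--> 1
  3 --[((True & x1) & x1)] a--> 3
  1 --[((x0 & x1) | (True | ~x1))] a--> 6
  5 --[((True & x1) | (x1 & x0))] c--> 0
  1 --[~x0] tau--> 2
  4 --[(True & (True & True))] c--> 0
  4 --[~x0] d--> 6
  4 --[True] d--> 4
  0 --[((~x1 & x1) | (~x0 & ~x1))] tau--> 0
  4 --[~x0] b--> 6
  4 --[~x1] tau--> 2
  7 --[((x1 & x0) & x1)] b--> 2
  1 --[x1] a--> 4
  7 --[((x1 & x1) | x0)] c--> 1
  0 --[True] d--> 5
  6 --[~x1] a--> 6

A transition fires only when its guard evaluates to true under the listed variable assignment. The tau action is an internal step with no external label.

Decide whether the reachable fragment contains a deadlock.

R = {0,1,5,6,7}
  0: d→5  [deg 1]
  1: a→6  [deg 1]
  5: d→7  tau→6  [deg 2]
  6: a→6  [deg 1]
  7: c→1  tau→0  [deg 2]

Answer: DEADLOCK-FREE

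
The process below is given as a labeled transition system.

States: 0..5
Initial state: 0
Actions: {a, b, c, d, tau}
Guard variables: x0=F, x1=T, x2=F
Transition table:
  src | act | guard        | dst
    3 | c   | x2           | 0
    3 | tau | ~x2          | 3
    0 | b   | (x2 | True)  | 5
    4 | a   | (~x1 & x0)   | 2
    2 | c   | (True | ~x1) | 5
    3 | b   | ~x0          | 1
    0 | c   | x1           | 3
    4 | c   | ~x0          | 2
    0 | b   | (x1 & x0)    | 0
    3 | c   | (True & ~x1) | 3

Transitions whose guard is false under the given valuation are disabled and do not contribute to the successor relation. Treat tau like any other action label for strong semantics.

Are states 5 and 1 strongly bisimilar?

Bisimulation quotient by refinement:
  π0 = {{0,1,2,3,4,5}}
  π1 = {{0},{1,5},{2,4},{3}}
  π2 = {{0},{1,5},{2},{3},{4}}
stable after 3 split(s): 5 block(s)
class of 5: {1,5}; class of 1: {1,5}

Answer: BISIMILAR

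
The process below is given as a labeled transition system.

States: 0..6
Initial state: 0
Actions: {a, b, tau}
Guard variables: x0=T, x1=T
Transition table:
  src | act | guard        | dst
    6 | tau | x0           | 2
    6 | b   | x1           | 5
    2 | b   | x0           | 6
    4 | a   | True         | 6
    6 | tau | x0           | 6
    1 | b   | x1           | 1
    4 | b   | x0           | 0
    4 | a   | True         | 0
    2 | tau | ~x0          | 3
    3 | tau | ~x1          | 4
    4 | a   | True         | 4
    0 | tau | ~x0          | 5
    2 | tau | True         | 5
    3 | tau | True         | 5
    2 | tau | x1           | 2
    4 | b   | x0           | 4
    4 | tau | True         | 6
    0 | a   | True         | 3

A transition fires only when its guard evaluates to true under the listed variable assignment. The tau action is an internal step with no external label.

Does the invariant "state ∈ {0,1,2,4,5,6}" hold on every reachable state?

Inv-set: {0,1,2,4,5,6}
R = {0,3,5}
  0: safe
  3: VIOLATES
  5: safe
reach 3 via a — violates

Answer: INVARIANT VIOLATED at state 3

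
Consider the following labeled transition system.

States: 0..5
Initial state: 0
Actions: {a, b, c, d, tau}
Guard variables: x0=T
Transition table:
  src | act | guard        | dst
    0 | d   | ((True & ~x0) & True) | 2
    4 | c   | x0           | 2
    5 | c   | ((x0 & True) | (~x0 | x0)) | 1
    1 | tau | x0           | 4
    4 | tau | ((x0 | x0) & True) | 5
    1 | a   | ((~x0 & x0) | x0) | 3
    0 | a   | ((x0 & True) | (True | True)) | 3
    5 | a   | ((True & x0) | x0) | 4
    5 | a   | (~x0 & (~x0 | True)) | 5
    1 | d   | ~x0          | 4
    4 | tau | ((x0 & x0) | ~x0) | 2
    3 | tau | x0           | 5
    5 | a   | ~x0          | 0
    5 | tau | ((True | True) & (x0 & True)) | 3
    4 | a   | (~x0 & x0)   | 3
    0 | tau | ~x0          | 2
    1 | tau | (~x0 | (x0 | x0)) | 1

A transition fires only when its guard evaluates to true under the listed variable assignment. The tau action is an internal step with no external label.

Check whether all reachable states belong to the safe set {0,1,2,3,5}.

Safe = {0,1,2,3,5}
Reachable = {0,1,2,3,4,5}
  0: ok
  1: ok
  2: ok
  3: ok
  4: outside
  5: ok
witness against invariant: a·tau·a → 4

Answer: INVARIANT VIOLATED at state 4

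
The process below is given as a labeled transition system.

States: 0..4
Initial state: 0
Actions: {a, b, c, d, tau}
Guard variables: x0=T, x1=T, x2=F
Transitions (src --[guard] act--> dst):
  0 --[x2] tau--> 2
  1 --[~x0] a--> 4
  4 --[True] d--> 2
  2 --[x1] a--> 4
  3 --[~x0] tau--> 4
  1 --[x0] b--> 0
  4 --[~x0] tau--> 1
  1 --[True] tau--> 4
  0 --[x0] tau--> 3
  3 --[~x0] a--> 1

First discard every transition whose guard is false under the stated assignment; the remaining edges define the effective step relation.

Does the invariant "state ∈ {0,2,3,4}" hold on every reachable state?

Answer: INVARIANT HOLDS

Analysis:
Allowed set {0,2,3,4}
Reach set: {0,3}
  0: ok
  3: ok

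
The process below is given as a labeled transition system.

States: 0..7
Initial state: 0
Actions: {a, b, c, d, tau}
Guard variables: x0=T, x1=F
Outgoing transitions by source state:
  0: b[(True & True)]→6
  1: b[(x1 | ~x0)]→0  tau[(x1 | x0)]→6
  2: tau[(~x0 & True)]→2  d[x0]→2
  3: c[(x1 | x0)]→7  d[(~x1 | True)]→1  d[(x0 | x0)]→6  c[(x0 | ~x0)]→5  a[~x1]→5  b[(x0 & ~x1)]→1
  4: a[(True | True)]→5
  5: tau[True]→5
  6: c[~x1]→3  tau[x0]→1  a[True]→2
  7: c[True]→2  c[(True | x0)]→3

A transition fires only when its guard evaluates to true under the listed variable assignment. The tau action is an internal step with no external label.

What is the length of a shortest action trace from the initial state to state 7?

Answer: 3

Trace:
Breadth-first toward 7:
  depth 0: {0}
  depth 1: {6}
  depth 2: {1,2,3}
  depth 3: {5,7}
depth(7)=3, e.g. b·c·c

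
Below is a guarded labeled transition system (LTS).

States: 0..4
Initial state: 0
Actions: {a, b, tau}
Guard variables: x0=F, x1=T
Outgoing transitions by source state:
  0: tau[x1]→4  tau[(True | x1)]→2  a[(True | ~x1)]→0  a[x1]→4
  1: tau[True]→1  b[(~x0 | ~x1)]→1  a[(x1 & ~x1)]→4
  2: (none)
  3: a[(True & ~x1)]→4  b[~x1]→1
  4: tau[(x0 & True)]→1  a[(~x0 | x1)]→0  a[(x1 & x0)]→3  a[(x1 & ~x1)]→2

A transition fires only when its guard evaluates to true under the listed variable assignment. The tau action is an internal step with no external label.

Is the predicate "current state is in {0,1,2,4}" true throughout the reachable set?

Answer: INVARIANT HOLDS

Working:
Safe = {0,1,2,4}
R = {0,2,4}
  0: ✓
  2: ✓
  4: ✓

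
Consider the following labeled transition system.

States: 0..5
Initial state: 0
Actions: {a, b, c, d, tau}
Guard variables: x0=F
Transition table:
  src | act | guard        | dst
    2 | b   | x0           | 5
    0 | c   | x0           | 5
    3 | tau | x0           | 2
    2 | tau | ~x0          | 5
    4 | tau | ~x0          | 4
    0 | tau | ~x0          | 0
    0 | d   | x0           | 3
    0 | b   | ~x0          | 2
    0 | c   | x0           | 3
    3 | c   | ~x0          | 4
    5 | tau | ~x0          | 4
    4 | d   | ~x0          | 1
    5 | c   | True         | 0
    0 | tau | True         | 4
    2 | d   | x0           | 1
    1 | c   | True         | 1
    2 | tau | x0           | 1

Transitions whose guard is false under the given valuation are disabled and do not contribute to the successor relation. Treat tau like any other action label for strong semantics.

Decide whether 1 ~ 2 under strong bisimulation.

Answer: NOT BISIMILAR

Working:
Bisimulation quotient by refinement:
  round 0: {{0,1,2,3,4,5}}
  round 1: {{0},{1,3},{2},{4},{5}}
  round 2: {{0},{1},{2},{3},{4},{5}}
6 equivalence class(es) (converged in 3)
1∈{1}, 2∈{2}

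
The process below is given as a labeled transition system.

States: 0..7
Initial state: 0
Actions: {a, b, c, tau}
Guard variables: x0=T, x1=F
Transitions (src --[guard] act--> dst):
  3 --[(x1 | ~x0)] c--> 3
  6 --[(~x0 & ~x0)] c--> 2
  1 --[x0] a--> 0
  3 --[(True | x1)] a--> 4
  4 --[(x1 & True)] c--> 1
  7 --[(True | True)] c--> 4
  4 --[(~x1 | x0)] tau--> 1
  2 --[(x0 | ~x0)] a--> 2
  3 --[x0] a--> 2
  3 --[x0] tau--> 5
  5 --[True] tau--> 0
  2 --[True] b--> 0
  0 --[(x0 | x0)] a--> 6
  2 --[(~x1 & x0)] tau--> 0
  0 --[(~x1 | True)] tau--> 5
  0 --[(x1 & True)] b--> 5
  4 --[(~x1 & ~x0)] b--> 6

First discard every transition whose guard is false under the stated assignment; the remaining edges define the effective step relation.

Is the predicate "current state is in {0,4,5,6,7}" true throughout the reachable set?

Safe = {0,4,5,6,7}
Reachable = {0,5,6}
  0: safe
  5: safe
  6: safe

Answer: INVARIANT HOLDS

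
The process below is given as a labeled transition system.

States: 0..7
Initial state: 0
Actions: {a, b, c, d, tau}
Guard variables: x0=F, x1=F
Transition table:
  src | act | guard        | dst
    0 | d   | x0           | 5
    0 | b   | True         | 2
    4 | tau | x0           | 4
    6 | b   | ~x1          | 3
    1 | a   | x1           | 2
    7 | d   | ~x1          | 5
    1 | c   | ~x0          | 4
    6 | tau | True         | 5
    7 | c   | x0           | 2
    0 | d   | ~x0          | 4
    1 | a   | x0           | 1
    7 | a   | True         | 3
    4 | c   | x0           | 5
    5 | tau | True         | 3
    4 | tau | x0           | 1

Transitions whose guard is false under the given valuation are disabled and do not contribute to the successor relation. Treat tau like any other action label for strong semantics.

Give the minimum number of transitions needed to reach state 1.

Answer: UNREACHABLE

Analysis:
Layered search for 1:
  L0 = {0}
  L1 = {2,4}
1 never appears.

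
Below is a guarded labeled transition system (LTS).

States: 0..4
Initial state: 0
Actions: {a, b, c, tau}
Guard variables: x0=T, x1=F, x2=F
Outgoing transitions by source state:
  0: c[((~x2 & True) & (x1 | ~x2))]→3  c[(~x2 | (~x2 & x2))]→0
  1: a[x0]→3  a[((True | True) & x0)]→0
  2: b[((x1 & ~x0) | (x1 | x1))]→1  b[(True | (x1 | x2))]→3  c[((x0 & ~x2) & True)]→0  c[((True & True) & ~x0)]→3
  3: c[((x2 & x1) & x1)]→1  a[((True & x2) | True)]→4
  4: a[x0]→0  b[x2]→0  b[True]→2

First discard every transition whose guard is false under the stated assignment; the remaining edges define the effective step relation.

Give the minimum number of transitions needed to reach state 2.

BFS to 2:
  depth 0: {0}
  depth 1: {3}
  depth 2: {4}
  depth 3: {2}
first hit 2 at d=3 via c·a·b

Answer: 3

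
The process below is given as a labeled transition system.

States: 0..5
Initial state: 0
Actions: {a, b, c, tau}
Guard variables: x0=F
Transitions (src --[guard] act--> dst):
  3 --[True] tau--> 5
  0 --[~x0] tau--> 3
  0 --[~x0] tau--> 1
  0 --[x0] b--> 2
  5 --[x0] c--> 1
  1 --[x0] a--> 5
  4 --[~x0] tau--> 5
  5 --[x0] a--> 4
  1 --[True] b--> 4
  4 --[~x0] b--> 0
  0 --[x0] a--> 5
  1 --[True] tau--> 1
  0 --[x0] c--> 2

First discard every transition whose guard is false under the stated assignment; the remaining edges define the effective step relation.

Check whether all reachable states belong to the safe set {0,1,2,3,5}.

Allowed set {0,1,2,3,5}
R = {0,1,3,4,5}
  0: ✓
  1: ✓
  3: ✓
  4: ✗ unsafe
  5: ✓
reach 4 via tau·b — violates

Answer: INVARIANT VIOLATED at state 4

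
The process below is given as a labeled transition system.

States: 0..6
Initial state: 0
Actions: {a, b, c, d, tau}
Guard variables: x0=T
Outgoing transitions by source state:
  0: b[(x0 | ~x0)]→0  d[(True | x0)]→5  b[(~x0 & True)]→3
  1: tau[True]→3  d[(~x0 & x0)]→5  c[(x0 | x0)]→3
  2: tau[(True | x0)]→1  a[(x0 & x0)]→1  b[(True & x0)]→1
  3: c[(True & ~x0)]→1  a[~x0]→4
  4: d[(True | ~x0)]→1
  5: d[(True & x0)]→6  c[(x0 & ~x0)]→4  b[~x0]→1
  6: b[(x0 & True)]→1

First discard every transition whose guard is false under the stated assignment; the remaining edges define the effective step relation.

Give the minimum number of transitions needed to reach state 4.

Layered search for 4:
  L0 = {0}
  L1 = {5}
  L2 = {6}
  L3 = {1}
  L4 = {3}
4 never appears.

Answer: UNREACHABLE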